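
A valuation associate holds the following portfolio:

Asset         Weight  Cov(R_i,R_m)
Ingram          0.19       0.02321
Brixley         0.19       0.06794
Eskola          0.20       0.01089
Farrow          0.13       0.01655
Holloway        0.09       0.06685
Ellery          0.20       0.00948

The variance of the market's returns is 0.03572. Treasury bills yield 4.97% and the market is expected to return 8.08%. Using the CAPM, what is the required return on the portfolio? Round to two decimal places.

β_Ingram = 0.02321 / 0.03572 = 0.6498
β_Brixley = 0.06794 / 0.03572 = 1.9020
β_Eskola = 0.01089 / 0.03572 = 0.3049
β_Farrow = 0.01655 / 0.03572 = 0.4633
β_Holloway = 0.06685 / 0.03572 = 1.8715
β_Ellery = 0.00948 / 0.03572 = 0.2654
β_P = Σ w_i β_i = 0.19×0.6498 + 0.19×1.9020 + 0.20×0.3049 + 0.13×0.4633 + 0.09×1.8715 + 0.20×0.2654 = 0.8276
MRP = 8.08% − 4.97% = 3.11%
E(R_P) = R_f + β_P × MRP = 4.97% + 0.8276 × 3.11% = 7.54%

7.54%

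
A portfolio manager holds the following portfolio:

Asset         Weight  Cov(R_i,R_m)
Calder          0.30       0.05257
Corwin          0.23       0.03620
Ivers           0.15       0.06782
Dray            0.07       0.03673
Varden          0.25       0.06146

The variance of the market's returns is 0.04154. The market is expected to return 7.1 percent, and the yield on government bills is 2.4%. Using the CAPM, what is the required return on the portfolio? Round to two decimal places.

β_Calder = 0.05257 / 0.04154 = 1.2655
β_Corwin = 0.03620 / 0.04154 = 0.8714
β_Ivers = 0.06782 / 0.04154 = 1.6326
β_Dray = 0.03673 / 0.04154 = 0.8842
β_Varden = 0.06146 / 0.04154 = 1.4795
β_P = Σ w_i β_i = 0.30×1.2655 + 0.23×0.8714 + 0.15×1.6326 + 0.07×0.8842 + 0.25×1.4795 = 1.2567
MRP = 7.1% − 2.4% = 4.70%
E(R_P) = R_f + β_P × MRP = 2.4% + 1.2567 × 4.7% = 8.31%

8.31%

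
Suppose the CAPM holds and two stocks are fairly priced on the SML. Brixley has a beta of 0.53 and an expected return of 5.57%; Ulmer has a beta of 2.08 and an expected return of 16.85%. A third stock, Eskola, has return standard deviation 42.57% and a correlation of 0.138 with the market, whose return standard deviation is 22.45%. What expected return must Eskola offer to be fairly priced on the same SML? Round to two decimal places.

MRP = (16.85% − 5.57%) / (2.08 − 0.53) = 7.2774%
R_f = 5.57% − 0.53 × 7.2774% = 1.7130%
β_Eskola = ρ·σ_i/σ_m = 0.138 × 42.57 / 22.45 = 0.2617
E(R_Eskola) = R_f + β × MRP = 1.7130% + 0.2617 × 7.2774% = 3.62%

3.62%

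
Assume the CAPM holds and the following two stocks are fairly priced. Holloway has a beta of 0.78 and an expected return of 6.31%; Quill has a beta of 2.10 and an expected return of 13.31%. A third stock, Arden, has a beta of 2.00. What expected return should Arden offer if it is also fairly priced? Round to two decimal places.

MRP (SML slope) = (13.31% − 6.31%) / (2.10 − 0.78) = 7.00% / 1.32 = 5.3030%
R_f (intercept) = 6.31% − 0.78 × 5.3030% = 2.1737%
E(R_Arden) = R_f + β × MRP = 2.1737% + 2.00 × 5.3030% = 12.78%

12.78%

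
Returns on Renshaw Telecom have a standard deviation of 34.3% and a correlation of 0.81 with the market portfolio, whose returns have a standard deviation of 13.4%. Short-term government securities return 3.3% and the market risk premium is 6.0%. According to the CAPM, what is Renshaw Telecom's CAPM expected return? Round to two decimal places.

β = ρ × σ_i / σ_m = 0.81 × 34.3% / 13.4% = 2.0734
E(R) = 3.3% + 2.0734 × 6.0% = 15.74%

15.74%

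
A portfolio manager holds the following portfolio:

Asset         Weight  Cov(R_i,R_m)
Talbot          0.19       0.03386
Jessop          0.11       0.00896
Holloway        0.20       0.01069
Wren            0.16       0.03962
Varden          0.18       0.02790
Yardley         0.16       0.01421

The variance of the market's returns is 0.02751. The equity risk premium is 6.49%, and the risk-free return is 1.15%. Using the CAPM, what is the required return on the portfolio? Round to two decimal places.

β_Talbot = 0.03386 / 0.02751 = 1.2308
β_Jessop = 0.00896 / 0.02751 = 0.3257
β_Holloway = 0.01069 / 0.02751 = 0.3886
β_Wren = 0.03962 / 0.02751 = 1.4402
β_Varden = 0.02790 / 0.02751 = 1.0142
β_Yardley = 0.01421 / 0.02751 = 0.5165
β_P = Σ w_i β_i = 0.19×1.2308 + 0.11×0.3257 + 0.20×0.3886 + 0.16×1.4402 + 0.18×1.0142 + 0.16×0.5165 = 0.8430
E(R_P) = R_f + β_P × MRP = 1.15% + 0.8430 × 6.49% = 6.62%

6.62%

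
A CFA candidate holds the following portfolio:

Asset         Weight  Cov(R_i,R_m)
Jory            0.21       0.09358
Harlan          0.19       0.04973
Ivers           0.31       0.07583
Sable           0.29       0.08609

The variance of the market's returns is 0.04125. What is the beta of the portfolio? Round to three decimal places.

β_Jory = 0.09358 / 0.04125 = 2.2686
β_Harlan = 0.04973 / 0.04125 = 1.2056
β_Ivers = 0.07583 / 0.04125 = 1.8383
β_Sable = 0.08609 / 0.04125 = 2.0870
β_P = Σ w_i β_i = 0.21×2.2686 + 0.19×1.2056 + 0.31×1.8383 + 0.29×2.0870 = 1.8806

1.881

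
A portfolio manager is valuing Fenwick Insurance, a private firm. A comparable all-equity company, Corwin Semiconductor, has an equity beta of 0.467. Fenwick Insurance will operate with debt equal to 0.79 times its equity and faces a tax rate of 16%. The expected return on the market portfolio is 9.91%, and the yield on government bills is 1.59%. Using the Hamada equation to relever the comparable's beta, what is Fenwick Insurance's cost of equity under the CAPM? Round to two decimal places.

8.05%

β_L = β_U × [1 + (1 − t)(D/E)] = 0.467 × [1 + (1 − 0.16) × 0.79]
    = 0.467 × [1 + 0.84 × 0.79] = 0.467 × 1.6636 = 0.7769
MRP = 9.91% − 1.59% = 8.32%
E(R) = R_f + β_L × MRP = 1.59% + 0.7769 × 8.32% = 8.05%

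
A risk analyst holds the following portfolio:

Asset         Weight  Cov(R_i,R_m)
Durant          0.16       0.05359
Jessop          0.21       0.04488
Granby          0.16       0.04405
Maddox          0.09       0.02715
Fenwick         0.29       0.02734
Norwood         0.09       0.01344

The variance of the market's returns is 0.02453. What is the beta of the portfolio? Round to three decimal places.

1.493

β_Durant = 0.05359 / 0.02453 = 2.1847
β_Jessop = 0.04488 / 0.02453 = 1.8296
β_Granby = 0.04405 / 0.02453 = 1.7958
β_Maddox = 0.02715 / 0.02453 = 1.1068
β_Fenwick = 0.02734 / 0.02453 = 1.1146
β_Norwood = 0.01344 / 0.02453 = 0.5479
β_P = Σ w_i β_i = 0.16×2.1847 + 0.21×1.8296 + 0.16×1.7958 + 0.09×1.1068 + 0.29×1.1146 + 0.09×0.5479 = 1.4933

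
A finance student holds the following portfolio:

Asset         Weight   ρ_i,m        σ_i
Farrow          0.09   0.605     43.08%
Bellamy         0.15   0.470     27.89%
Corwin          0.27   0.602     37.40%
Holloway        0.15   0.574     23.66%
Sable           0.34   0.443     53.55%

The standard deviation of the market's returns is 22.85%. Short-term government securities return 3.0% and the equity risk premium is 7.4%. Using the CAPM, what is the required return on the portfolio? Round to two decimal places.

β_Farrow = 0.605 × 43.08% / 22.85% = 1.1406
β_Bellamy = 0.470 × 27.89% / 22.85% = 0.5737
β_Corwin = 0.602 × 37.40% / 22.85% = 0.9853
β_Holloway = 0.574 × 23.66% / 22.85% = 0.5943
β_Sable = 0.443 × 53.55% / 22.85% = 1.0382
β_P = Σ w_i β_i = 0.09×1.1406 + 0.15×0.5737 + 0.27×0.9853 + 0.15×0.5943 + 0.34×1.0382 = 0.8969
E(R_P) = R_f + β_P × MRP = 3.0% + 0.8969 × 7.4% = 9.64%

9.64%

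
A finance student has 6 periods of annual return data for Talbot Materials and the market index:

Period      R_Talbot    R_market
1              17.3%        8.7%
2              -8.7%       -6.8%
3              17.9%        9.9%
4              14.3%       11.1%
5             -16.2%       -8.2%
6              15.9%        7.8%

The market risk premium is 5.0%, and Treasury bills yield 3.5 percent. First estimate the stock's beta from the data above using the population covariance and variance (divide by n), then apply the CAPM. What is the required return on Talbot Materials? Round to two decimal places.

Mean R_i = (17.3 − 8.7 + 17.9 + 14.3 − 16.2 + 15.9) / 6 = 6.7500%
Mean R_m = (8.7 − 6.8 + 9.9 + 11.1 − 8.2 + 7.8) / 6 = 3.7500%
Σ(R_i − R̄_i)(R_m − R̄_m) = 650.5950  ⇒  Cov = 650.5950 / 6 = 108.4325
Σ(R_m − R̄_m)² = 386.8550  ⇒  Var(R_m) = 386.8550 / 6 = 64.4758
β = Cov / Var(R_m) = 108.4325 / 64.4758 = 1.6818
E(R) = R_f + β × MRP = 3.5% + 1.6818 × 5.0% = 11.91%

11.91%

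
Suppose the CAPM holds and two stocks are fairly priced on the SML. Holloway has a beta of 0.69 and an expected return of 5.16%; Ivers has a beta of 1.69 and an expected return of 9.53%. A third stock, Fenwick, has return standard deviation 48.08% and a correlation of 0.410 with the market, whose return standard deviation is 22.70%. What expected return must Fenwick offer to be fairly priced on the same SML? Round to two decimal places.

5.94%

MRP = (9.53% − 5.16%) / (1.69 − 0.69) = 4.3700%
R_f = 5.16% − 0.69 × 4.3700% = 2.1447%
β_Fenwick = ρ·σ_i/σ_m = 0.410 × 48.08 / 22.70 = 0.8684
E(R_Fenwick) = R_f + β × MRP = 2.1447% + 0.8684 × 4.3700% = 5.94%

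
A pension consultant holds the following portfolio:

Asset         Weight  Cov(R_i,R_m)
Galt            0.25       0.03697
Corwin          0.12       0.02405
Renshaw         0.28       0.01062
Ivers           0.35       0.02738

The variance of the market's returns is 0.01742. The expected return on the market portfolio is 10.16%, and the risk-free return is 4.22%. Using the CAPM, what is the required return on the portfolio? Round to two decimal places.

12.64%

β_Galt = 0.03697 / 0.01742 = 2.1223
β_Corwin = 0.02405 / 0.01742 = 1.3806
β_Renshaw = 0.01062 / 0.01742 = 0.6096
β_Ivers = 0.02738 / 0.01742 = 1.5718
β_P = Σ w_i β_i = 0.25×2.1223 + 0.12×1.3806 + 0.28×0.6096 + 0.35×1.5718 = 1.4171
MRP = 10.16% − 4.22% = 5.94%
E(R_P) = R_f + β_P × MRP = 4.22% + 1.4171 × 5.94% = 12.64%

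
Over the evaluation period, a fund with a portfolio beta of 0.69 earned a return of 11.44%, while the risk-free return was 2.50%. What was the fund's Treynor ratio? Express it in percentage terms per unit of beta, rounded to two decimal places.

Treynor = (R_P − R_f) / β_P = (11.44% − 2.50%) / 0.6900 = 8.94% / 0.6900 = 12.96%

12.96%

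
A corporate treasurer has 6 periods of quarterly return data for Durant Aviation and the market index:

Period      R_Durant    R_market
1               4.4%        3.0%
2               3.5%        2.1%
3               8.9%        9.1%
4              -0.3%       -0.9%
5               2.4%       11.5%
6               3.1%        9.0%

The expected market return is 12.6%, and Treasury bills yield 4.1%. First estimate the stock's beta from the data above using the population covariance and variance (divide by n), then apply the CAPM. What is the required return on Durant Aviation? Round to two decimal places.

6.47%

Mean R_i = (4.4 + 3.5 + 8.9 − 0.3 + 2.4 + 3.1) / 6 = 3.6667%
Mean R_m = (3.0 + 2.1 + 9.1 − 0.9 + 11.5 + 9.0) / 6 = 5.6333%
Σ(R_i − R̄_i)(R_m − R̄_m) = 33.3767  ⇒  Cov = 33.3767 / 6 = 5.5628
Σ(R_m − R̄_m)² = 119.8733  ⇒  Var(R_m) = 119.8733 / 6 = 19.9789
β = Cov / Var(R_m) = 5.5628 / 19.9789 = 0.2784
MRP = 12.6% − 4.1% = 8.50%
E(R) = R_f + β × MRP = 4.1% + 0.2784 × 8.5% = 6.47%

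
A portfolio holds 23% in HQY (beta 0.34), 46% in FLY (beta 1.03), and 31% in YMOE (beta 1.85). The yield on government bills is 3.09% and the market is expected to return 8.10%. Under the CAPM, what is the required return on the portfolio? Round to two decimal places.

β_P = Σ w_i β_i = 0.23×0.34 + 0.46×1.03 + 0.31×1.85 = 1.1255
MRP = 8.10% − 3.09% = 5.01%
E(R_P) = R_f + β_P × MRP = 3.09% + 1.1255 × 5.01% = 8.73%

8.73%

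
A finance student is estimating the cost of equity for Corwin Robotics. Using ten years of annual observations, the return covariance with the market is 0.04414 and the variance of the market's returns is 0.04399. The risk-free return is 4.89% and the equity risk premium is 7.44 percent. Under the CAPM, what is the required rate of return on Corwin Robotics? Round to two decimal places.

12.36%

β = Cov(R_i, R_m) / Var(R_m) = 0.04414 / 0.04399 = 1.0034
E(R) = R_f + β × MRP = 4.89% + 1.0034 × 7.44% = 12.36%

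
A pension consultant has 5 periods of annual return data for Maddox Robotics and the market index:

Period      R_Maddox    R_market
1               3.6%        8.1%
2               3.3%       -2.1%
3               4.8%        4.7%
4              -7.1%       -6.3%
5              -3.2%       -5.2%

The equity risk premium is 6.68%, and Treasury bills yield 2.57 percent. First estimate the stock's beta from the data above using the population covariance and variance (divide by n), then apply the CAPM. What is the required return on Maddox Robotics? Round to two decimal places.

7.05%

Mean R_i = (3.6 + 3.3 + 4.8 − 7.1 − 3.2) / 5 = 0.2800%
Mean R_m = (8.1 − 2.1 + 4.7 − 6.3 − 5.2) / 5 = -0.1600%
Σ(R_i − R̄_i)(R_m − R̄_m) = 106.3840  ⇒  Cov = 106.3840 / 5 = 21.2768
Σ(R_m − R̄_m)² = 158.7120  ⇒  Var(R_m) = 158.7120 / 5 = 31.7424
β = Cov / Var(R_m) = 21.2768 / 31.7424 = 0.6703
E(R) = R_f + β × MRP = 2.57% + 0.6703 × 6.68% = 7.05%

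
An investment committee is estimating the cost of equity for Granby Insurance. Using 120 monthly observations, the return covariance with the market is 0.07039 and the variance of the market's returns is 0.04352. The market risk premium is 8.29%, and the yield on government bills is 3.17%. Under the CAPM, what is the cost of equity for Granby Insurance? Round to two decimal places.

16.58%

β = Cov(R_i, R_m) / Var(R_m) = 0.07039 / 0.04352 = 1.6174
E(R) = R_f + β × MRP = 3.17% + 1.6174 × 8.29% = 16.58%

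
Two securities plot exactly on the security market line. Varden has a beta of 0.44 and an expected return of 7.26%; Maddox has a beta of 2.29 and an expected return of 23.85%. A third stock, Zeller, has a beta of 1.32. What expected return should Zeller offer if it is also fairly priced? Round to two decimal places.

MRP (SML slope) = (23.85% − 7.26%) / (2.29 − 0.44) = 16.59% / 1.85 = 8.9676%
R_f (intercept) = 7.26% − 0.44 × 8.9676% = 3.3143%
E(R_Zeller) = R_f + β × MRP = 3.3143% + 1.32 × 8.9676% = 15.15%

15.15%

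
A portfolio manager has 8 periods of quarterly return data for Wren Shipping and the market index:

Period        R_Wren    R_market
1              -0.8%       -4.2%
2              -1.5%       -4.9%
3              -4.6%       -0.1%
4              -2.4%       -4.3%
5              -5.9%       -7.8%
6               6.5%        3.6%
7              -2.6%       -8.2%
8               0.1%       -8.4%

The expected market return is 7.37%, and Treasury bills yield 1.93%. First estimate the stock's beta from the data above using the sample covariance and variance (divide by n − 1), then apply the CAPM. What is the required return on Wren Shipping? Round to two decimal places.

4.69%

Mean R_i = (-0.8 − 1.5 − 4.6 − 2.4 − 5.9 + 6.5 − 2.6 + 0.1) / 8 = -1.4000%
Mean R_m = (-4.2 − 4.9 − 0.1 − 4.3 − 7.8 + 3.6 − 8.2 − 8.4) / 8 = -4.2875%
Σ(R_i − R̄_i)(R_m − R̄_m) = 63.3700  ⇒  Cov = 63.3700 / 7 = 9.0529
Σ(R_m − R̄_m)² = 124.6888  ⇒  Var(R_m) = 124.6888 / 7 = 17.8127
β = Cov / Var(R_m) = 9.0529 / 17.8127 = 0.5082
MRP = 7.37% − 1.93% = 5.44%
E(R) = R_f + β × MRP = 1.93% + 0.5082 × 5.44% = 4.69%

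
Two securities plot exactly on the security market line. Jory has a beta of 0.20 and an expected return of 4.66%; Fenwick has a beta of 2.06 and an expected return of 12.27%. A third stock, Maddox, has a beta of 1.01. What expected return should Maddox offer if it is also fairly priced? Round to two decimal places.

MRP (SML slope) = (12.27% − 4.66%) / (2.06 − 0.20) = 7.61% / 1.86 = 4.0914%
R_f (intercept) = 4.66% − 0.20 × 4.0914% = 3.8417%
E(R_Maddox) = R_f + β × MRP = 3.8417% + 1.01 × 4.0914% = 7.97%

7.97%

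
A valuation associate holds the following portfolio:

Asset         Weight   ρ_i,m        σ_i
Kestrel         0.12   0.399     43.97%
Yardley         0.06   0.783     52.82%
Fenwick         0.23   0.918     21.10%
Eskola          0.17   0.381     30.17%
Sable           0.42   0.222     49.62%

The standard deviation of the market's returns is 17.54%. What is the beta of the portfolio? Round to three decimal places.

β_Kestrel = 0.399 × 43.97% / 17.54% = 1.0002
β_Yardley = 0.783 × 52.82% / 17.54% = 2.3579
β_Fenwick = 0.918 × 21.10% / 17.54% = 1.1043
β_Eskola = 0.381 × 30.17% / 17.54% = 0.6553
β_Sable = 0.222 × 49.62% / 17.54% = 0.6280
β_P = Σ w_i β_i = 0.12×1.0002 + 0.06×2.3579 + 0.23×1.1043 + 0.17×0.6553 + 0.42×0.6280 = 0.8906

0.891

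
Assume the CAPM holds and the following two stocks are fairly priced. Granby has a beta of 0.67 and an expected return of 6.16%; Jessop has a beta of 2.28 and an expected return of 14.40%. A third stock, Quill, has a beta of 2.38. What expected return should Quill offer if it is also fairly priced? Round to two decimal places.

MRP (SML slope) = (14.40% − 6.16%) / (2.28 − 0.67) = 8.24% / 1.61 = 5.1180%
R_f (intercept) = 6.16% − 0.67 × 5.1180% = 2.7309%
E(R_Quill) = R_f + β × MRP = 2.7309% + 2.38 × 5.1180% = 14.91%

14.91%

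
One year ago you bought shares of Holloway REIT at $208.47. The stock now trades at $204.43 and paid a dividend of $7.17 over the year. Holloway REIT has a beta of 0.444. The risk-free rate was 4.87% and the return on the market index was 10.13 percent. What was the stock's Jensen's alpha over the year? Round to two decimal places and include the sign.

-5.70%

Realised HPR = (P1 + D1 − P0) / P0 = (204.43 + 7.17 − 208.47) / 208.47 = 3.13 / 208.47 = 1.5014%
MRP = 10.13% − 4.87% = 5.26%
CAPM required = R_f + β·MRP = 4.87% + 0.444 × 5.26% = 7.20544%
α = realised − required = 1.5014% − 7.20544% = -5.70%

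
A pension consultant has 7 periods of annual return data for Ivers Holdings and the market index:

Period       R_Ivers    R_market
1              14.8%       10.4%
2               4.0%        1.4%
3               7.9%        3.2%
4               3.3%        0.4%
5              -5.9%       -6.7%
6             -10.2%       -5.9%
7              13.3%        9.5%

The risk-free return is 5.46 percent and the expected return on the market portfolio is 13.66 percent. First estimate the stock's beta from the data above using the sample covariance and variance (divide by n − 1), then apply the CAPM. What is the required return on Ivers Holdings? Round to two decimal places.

16.57%

Mean R_i = (14.8 + 4.0 + 7.9 + 3.3 − 5.9 − 10.2 + 13.3) / 7 = 3.8857%
Mean R_m = (10.4 + 1.4 + 3.2 + 0.4 − 6.7 − 5.9 + 9.5) / 7 = 1.7571%
Σ(R_i − R̄_i)(R_m − R̄_m) = 364.3857  ⇒  Cov = 364.3857 / 6 = 60.7310
Σ(R_m − R̄_m)² = 268.8571  ⇒  Var(R_m) = 268.8571 / 6 = 44.8095
β = Cov / Var(R_m) = 60.7310 / 44.8095 = 1.3553
MRP = 13.66% − 5.46% = 8.20%
E(R) = R_f + β × MRP = 5.46% + 1.3553 × 8.20% = 16.57%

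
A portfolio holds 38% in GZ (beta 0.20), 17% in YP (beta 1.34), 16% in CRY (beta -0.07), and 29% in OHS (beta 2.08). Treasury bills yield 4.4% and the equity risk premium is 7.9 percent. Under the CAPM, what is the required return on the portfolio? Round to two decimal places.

11.48%

β_P = Σ w_i β_i = 0.38×0.20 + 0.17×1.34 + 0.16×-0.07 + 0.29×2.08 = 0.8958
E(R_P) = R_f + β_P × MRP = 4.4% + 0.8958 × 7.9% = 11.48%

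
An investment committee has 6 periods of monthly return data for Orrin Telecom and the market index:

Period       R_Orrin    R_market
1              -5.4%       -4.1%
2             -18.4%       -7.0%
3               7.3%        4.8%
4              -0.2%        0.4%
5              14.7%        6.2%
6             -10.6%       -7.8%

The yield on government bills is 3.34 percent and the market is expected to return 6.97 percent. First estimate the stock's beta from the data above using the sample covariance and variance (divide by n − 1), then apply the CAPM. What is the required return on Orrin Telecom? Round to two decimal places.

10.32%

Mean R_i = (-5.4 − 18.4 + 7.3 − 0.2 + 14.7 − 10.6) / 6 = -2.1000%
Mean R_m = (-4.1 − 7.0 + 4.8 + 0.4 + 6.2 − 7.8) / 6 = -1.2500%
Σ(R_i − R̄_i)(R_m − R̄_m) = 343.9700  ⇒  Cov = 343.9700 / 5 = 68.7940
Σ(R_m − R̄_m)² = 178.9150  ⇒  Var(R_m) = 178.9150 / 5 = 35.7830
β = Cov / Var(R_m) = 68.7940 / 35.7830 = 1.9225
MRP = 6.97% − 3.34% = 3.63%
E(R) = R_f + β × MRP = 3.34% + 1.9225 × 3.63% = 10.32%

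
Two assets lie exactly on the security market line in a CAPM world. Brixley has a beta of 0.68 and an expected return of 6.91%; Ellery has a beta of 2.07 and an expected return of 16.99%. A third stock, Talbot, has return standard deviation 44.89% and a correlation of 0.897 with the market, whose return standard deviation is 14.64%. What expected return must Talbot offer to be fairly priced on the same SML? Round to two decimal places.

MRP = (16.99% − 6.91%) / (2.07 − 0.68) = 7.2518%
R_f = 6.91% − 0.68 × 7.2518% = 1.9788%
β_Talbot = ρ·σ_i/σ_m = 0.897 × 44.89 / 14.64 = 2.7504
E(R_Talbot) = R_f + β × MRP = 1.9788% + 2.7504 × 7.2518% = 21.92%

21.92%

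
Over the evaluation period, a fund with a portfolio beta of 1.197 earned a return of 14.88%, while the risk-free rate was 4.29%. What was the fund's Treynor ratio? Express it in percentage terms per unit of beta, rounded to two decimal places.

8.85%

Treynor = (R_P − R_f) / β_P = (14.88% − 4.29%) / 1.1970 = 10.59% / 1.1970 = 8.85%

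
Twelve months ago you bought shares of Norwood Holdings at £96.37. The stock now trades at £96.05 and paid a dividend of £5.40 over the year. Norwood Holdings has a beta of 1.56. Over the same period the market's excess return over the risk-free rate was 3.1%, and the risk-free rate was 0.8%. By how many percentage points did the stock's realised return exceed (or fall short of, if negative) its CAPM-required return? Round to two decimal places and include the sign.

-0.36%

Realised HPR = (P1 + D1 − P0) / P0 = (96.05 + 5.40 − 96.37) / 96.37 = 5.08 / 96.37 = 5.2714%
CAPM required = R_f + β·MRP = 0.8% + 1.56 × 3.1% = 5.6360%
α = realised − required = 5.2714% − 5.6360% = -0.36%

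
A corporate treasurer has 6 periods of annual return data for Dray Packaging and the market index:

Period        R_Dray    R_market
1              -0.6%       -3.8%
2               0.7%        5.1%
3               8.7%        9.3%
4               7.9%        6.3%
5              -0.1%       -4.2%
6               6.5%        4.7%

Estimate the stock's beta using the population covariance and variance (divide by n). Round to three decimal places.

Mean R_i = (-0.6 + 0.7 + 8.7 + 7.9 − 0.1 + 6.5) / 6 = 3.8500%
Mean R_m = (-3.8 + 5.1 + 9.3 + 6.3 − 4.2 + 4.7) / 6 = 2.9000%
Σ(R_i − R̄_i)(R_m − R̄_m) = 100.5100  ⇒  Cov = 100.5100 / 6 = 16.7517
Σ(R_m − R̄_m)² = 155.9000  ⇒  Var(R_m) = 155.9000 / 6 = 25.9833
β = Cov / Var(R_m) = 16.7517 / 25.9833 = 0.6447

0.645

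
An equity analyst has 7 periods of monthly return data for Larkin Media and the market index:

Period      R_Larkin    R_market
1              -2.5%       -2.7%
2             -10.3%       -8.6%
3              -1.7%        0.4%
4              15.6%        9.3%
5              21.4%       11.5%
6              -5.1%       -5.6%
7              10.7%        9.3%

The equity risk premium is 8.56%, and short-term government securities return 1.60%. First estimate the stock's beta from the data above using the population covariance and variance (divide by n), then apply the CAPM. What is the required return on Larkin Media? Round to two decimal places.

Mean R_i = (-2.5 − 10.3 − 1.7 + 15.6 + 21.4 − 5.1 + 10.7) / 7 = 4.0143%
Mean R_m = (-2.7 − 8.6 + 0.4 + 9.3 + 11.5 − 5.6 + 9.3) / 7 = 1.9429%
Σ(R_i − R̄_i)(R_m − R̄_m) = 559.3057  ⇒  Cov = 559.3057 / 7 = 79.9008
Σ(R_m − R̄_m)² = 391.5771  ⇒  Var(R_m) = 391.5771 / 7 = 55.9396
β = Cov / Var(R_m) = 79.9008 / 55.9396 = 1.4283
E(R) = R_f + β × MRP = 1.60% + 1.4283 × 8.56% = 13.83%

13.83%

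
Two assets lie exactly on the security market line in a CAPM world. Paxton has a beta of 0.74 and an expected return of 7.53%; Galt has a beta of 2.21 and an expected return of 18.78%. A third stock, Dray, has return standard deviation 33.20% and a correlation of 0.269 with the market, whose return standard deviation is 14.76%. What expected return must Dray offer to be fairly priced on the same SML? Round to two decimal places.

MRP = (18.78% − 7.53%) / (2.21 − 0.74) = 7.6531%
R_f = 7.53% − 0.74 × 7.6531% = 1.8667%
β_Dray = ρ·σ_i/σ_m = 0.269 × 33.20 / 14.76 = 0.6051
E(R_Dray) = R_f + β × MRP = 1.8667% + 0.6051 × 7.6531% = 6.50%

6.50%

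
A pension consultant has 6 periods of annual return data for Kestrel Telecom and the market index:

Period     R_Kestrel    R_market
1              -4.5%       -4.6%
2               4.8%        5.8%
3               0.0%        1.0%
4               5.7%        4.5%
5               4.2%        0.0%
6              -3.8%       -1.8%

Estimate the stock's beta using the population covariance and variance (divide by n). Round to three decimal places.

Mean R_i = (-4.5 + 4.8 + 0.0 + 5.7 + 4.2 − 3.8) / 6 = 1.0667%
Mean R_m = (-4.6 + 5.8 + 1.0 + 4.5 + 0.0 − 1.8) / 6 = 0.8167%
Σ(R_i − R̄_i)(R_m − R̄_m) = 75.8033  ⇒  Cov = 75.8033 / 6 = 12.6339
Σ(R_m − R̄_m)² = 75.2883  ⇒  Var(R_m) = 75.2883 / 6 = 12.5481
β = Cov / Var(R_m) = 12.6339 / 12.5481 = 1.0068

1.007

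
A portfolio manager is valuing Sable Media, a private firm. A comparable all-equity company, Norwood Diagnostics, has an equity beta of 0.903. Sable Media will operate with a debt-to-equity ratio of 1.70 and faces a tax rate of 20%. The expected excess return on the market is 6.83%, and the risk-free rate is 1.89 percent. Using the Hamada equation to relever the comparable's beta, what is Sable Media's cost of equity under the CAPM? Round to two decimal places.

16.45%

β_L = β_U × [1 + (1 − t)(D/E)] = 0.903 × [1 + (1 − 0.20) × 1.70]
    = 0.903 × [1 + 0.80 × 1.70] = 0.903 × 2.3600 = 2.1311
E(R) = R_f + β_L × MRP = 1.89% + 2.1311 × 6.83% = 16.45%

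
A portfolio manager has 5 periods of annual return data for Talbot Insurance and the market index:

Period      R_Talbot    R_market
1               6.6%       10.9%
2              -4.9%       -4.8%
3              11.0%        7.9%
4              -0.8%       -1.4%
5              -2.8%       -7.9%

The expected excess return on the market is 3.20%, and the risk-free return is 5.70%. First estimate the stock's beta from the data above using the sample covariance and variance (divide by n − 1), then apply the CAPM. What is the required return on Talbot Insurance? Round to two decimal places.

8.09%

Mean R_i = (6.6 − 4.9 + 11.0 − 0.8 − 2.8) / 5 = 1.8200%
Mean R_m = (10.9 − 4.8 + 7.9 − 1.4 − 7.9) / 5 = 0.9400%
Σ(R_i − R̄_i)(R_m − R̄_m) = 197.0460  ⇒  Cov = 197.0460 / 4 = 49.2615
Σ(R_m − R̄_m)² = 264.2120  ⇒  Var(R_m) = 264.2120 / 4 = 66.0530
β = Cov / Var(R_m) = 49.2615 / 66.0530 = 0.7458
E(R) = R_f + β × MRP = 5.70% + 0.7458 × 3.20% = 8.09%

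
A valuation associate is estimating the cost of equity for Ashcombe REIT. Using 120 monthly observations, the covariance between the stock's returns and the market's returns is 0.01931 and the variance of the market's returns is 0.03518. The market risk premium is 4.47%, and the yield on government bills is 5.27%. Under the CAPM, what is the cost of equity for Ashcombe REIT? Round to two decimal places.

β = Cov(R_i, R_m) / Var(R_m) = 0.01931 / 0.03518 = 0.5489
E(R) = R_f + β × MRP = 5.27% + 0.5489 × 4.47% = 7.72%

7.72%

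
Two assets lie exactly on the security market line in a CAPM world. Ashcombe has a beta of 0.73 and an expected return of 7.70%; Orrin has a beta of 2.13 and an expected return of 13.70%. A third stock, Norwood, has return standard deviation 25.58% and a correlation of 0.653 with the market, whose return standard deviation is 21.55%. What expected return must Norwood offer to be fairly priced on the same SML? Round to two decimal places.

MRP = (13.70% − 7.70%) / (2.13 − 0.73) = 4.2857%
R_f = 7.70% − 0.73 × 4.2857% = 4.5714%
β_Norwood = ρ·σ_i/σ_m = 0.653 × 25.58 / 21.55 = 0.7751
E(R_Norwood) = R_f + β × MRP = 4.5714% + 0.7751 × 4.2857% = 7.89%

7.89%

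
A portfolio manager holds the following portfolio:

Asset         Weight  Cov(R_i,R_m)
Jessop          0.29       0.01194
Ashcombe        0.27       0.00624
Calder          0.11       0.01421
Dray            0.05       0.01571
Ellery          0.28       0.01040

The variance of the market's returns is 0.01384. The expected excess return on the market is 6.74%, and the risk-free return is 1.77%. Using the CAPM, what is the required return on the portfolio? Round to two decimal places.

6.84%

β_Jessop = 0.01194 / 0.01384 = 0.8627
β_Ashcombe = 0.00624 / 0.01384 = 0.4509
β_Calder = 0.01421 / 0.01384 = 1.0267
β_Dray = 0.01571 / 0.01384 = 1.1351
β_Ellery = 0.01040 / 0.01384 = 0.7514
β_P = Σ w_i β_i = 0.29×0.8627 + 0.27×0.4509 + 0.11×1.0267 + 0.05×1.1351 + 0.28×0.7514 = 0.7520
E(R_P) = R_f + β_P × MRP = 1.77% + 0.7520 × 6.74% = 6.84%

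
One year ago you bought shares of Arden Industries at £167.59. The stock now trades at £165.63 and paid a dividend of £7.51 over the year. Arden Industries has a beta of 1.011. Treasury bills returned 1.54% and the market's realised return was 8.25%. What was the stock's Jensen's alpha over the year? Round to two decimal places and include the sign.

Realised HPR = (P1 + D1 − P0) / P0 = (165.63 + 7.51 − 167.59) / 167.59 = 5.55 / 167.59 = 3.3117%
MRP = 8.25% − 1.54% = 6.71%
CAPM required = R_f + β·MRP = 1.54% + 1.011 × 6.71% = 8.32381%
α = realised − required = 3.3117% − 8.32381% = -5.01%

-5.01%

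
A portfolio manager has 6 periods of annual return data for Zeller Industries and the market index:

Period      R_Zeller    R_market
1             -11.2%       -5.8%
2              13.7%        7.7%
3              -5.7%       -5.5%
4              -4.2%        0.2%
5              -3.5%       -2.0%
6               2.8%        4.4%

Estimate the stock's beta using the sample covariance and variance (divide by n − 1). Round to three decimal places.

Mean R_i = (-11.2 + 13.7 − 5.7 − 4.2 − 3.5 + 2.8) / 6 = -1.3500%
Mean R_m = (-5.8 + 7.7 − 5.5 + 0.2 − 2.0 + 4.4) / 6 = -0.1667%
Σ(R_i − R̄_i)(R_m − R̄_m) = 218.9300  ⇒  Cov = 218.9300 / 5 = 43.7860
Σ(R_m − R̄_m)² = 146.4133  ⇒  Var(R_m) = 146.4133 / 5 = 29.2827
β = Cov / Var(R_m) = 43.7860 / 29.2827 = 1.4953

1.495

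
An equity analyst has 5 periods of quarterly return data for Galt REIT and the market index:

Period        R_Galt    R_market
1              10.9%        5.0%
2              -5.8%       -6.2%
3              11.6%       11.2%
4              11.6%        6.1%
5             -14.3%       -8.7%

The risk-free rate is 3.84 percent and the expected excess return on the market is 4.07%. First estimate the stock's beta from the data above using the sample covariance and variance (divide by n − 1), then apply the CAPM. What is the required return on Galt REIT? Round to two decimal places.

9.37%

Mean R_i = (10.9 − 5.8 + 11.6 + 11.6 − 14.3) / 5 = 2.8000%
Mean R_m = (5.0 − 6.2 + 11.2 + 6.1 − 8.7) / 5 = 1.4800%
Σ(R_i − R̄_i)(R_m − R̄_m) = 394.8300  ⇒  Cov = 394.8300 / 4 = 98.7075
Σ(R_m − R̄_m)² = 290.8280  ⇒  Var(R_m) = 290.8280 / 4 = 72.7070
β = Cov / Var(R_m) = 98.7075 / 72.7070 = 1.3576
E(R) = R_f + β × MRP = 3.84% + 1.3576 × 4.07% = 9.37%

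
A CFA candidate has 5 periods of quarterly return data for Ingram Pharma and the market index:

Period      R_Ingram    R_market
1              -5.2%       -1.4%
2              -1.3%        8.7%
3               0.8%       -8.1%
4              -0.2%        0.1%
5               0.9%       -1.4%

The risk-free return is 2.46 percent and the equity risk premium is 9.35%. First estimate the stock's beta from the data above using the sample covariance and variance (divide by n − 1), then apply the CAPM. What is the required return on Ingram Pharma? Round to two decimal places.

1.56%

Mean R_i = (-5.2 − 1.3 + 0.8 − 0.2 + 0.9) / 5 = -1.0000%
Mean R_m = (-1.4 + 8.7 − 8.1 + 0.1 − 1.4) / 5 = -0.4200%
Σ(R_i − R̄_i)(R_m − R̄_m) = -13.8900  ⇒  Cov = -13.8900 / 4 = -3.4725
Σ(R_m − R̄_m)² = 144.3480  ⇒  Var(R_m) = 144.3480 / 4 = 36.0870
β = Cov / Var(R_m) = -3.4725 / 36.0870 = -0.0962
E(R) = R_f + β × MRP = 2.46% + -0.0962 × 9.35% = 1.56%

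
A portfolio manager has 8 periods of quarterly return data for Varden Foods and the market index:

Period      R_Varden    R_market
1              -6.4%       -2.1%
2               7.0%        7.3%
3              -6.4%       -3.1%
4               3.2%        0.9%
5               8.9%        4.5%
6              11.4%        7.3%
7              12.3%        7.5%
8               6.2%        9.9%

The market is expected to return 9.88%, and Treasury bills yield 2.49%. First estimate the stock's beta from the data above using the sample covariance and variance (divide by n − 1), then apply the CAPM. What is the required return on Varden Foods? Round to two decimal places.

12.20%

Mean R_i = (-6.4 + 7.0 − 6.4 + 3.2 + 8.9 + 11.4 + 12.3 + 6.2) / 8 = 4.5250%
Mean R_m = (-2.1 + 7.3 − 3.1 + 0.9 + 4.5 + 7.3 + 7.5 + 9.9) / 8 = 4.0250%
Σ(R_i − R̄_i)(R_m − R̄_m) = 218.4550  ⇒  Cov = 218.4550 / 7 = 31.2079
Σ(R_m − R̄_m)² = 166.3150  ⇒  Var(R_m) = 166.3150 / 7 = 23.7593
β = Cov / Var(R_m) = 31.2079 / 23.7593 = 1.3135
MRP = 9.88% − 2.49% = 7.39%
E(R) = R_f + β × MRP = 2.49% + 1.3135 × 7.39% = 12.20%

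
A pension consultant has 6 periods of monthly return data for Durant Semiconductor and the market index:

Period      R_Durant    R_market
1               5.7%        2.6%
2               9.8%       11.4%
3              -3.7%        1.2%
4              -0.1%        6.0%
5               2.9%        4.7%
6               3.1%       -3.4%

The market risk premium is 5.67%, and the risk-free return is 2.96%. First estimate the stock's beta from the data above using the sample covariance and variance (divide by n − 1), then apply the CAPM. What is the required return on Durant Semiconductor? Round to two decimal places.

Mean R_i = (5.7 + 9.8 − 3.7 − 0.1 + 2.9 + 3.1) / 6 = 2.9500%
Mean R_m = (2.6 + 11.4 + 1.2 + 6.0 + 4.7 − 3.4) / 6 = 3.7500%
Σ(R_i − R̄_i)(R_m − R̄_m) = 58.2150  ⇒  Cov = 58.2150 / 5 = 11.6430
Σ(R_m − R̄_m)² = 123.4350  ⇒  Var(R_m) = 123.4350 / 5 = 24.6870
β = Cov / Var(R_m) = 11.6430 / 24.6870 = 0.4716
E(R) = R_f + β × MRP = 2.96% + 0.4716 × 5.67% = 5.63%

5.63%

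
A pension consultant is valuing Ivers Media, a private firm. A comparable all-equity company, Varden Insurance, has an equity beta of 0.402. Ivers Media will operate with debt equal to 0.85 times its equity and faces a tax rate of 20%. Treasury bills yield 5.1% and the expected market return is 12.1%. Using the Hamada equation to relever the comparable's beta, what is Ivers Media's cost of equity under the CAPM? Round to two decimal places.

β_L = β_U × [1 + (1 − t)(D/E)] = 0.402 × [1 + (1 − 0.20) × 0.85]
    = 0.402 × [1 + 0.80 × 0.85] = 0.402 × 1.6800 = 0.6754
MRP = 12.1% − 5.1% = 7.00%
E(R) = R_f + β_L × MRP = 5.1% + 0.6754 × 7.0% = 9.83%

9.83%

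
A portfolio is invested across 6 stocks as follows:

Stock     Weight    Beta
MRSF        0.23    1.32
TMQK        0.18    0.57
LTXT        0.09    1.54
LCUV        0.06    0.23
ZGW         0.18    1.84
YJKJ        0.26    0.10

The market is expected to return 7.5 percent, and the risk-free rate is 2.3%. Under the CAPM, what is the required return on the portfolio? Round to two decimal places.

β_P = Σ w_i β_i = 0.23×1.32 + 0.18×0.57 + 0.09×1.54 + 0.06×0.23 + 0.18×1.84 + 0.26×0.10 = 0.9158
MRP = 7.5% − 2.3% = 5.20%
E(R_P) = R_f + β_P × MRP = 2.3% + 0.9158 × 5.2% = 7.06%

7.06%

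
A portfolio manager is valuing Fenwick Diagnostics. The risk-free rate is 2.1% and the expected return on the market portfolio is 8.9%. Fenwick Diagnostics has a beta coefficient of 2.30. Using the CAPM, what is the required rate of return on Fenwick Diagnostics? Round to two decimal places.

Market risk premium = E(R_m) − R_f = 8.9% − 2.1% = 6.80%
E(R) = R_f + β × MRP = 2.1% + 2.30 × 6.8% = 17.74%

17.74%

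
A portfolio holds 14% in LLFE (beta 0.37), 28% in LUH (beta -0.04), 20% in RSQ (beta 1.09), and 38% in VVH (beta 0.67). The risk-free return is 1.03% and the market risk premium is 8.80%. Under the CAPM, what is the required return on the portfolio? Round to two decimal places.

β_P = Σ w_i β_i = 0.14×0.37 + 0.28×-0.04 + 0.20×1.09 + 0.38×0.67 = 0.5132
E(R_P) = R_f + β_P × MRP = 1.03% + 0.5132 × 8.80% = 5.55%

5.55%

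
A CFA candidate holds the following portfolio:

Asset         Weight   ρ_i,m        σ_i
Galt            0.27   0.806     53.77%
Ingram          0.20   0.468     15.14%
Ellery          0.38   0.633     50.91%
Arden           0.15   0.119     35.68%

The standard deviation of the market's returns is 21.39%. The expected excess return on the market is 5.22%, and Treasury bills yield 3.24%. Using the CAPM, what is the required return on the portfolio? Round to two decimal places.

β_Galt = 0.806 × 53.77% / 21.39% = 2.0261
β_Ingram = 0.468 × 15.14% / 21.39% = 0.3313
β_Ellery = 0.633 × 50.91% / 21.39% = 1.5066
β_Arden = 0.119 × 35.68% / 21.39% = 0.1985
β_P = Σ w_i β_i = 0.27×2.0261 + 0.20×0.3313 + 0.38×1.5066 + 0.15×0.1985 = 1.2156
E(R_P) = R_f + β_P × MRP = 3.24% + 1.2156 × 5.22% = 9.59%

9.59%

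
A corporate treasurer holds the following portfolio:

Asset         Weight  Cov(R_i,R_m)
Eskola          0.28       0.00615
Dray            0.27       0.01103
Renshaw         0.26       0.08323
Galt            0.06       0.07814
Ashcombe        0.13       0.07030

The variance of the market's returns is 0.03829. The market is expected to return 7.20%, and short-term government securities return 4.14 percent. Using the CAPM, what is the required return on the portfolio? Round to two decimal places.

β_Eskola = 0.00615 / 0.03829 = 0.1606
β_Dray = 0.01103 / 0.03829 = 0.2881
β_Renshaw = 0.08323 / 0.03829 = 2.1737
β_Galt = 0.07814 / 0.03829 = 2.0407
β_Ashcombe = 0.07030 / 0.03829 = 1.8360
β_P = Σ w_i β_i = 0.28×0.1606 + 0.27×0.2881 + 0.26×2.1737 + 0.06×2.0407 + 0.13×1.8360 = 1.0490
MRP = 7.20% − 4.14% = 3.06%
E(R_P) = R_f + β_P × MRP = 4.14% + 1.0490 × 3.06% = 7.35%

7.35%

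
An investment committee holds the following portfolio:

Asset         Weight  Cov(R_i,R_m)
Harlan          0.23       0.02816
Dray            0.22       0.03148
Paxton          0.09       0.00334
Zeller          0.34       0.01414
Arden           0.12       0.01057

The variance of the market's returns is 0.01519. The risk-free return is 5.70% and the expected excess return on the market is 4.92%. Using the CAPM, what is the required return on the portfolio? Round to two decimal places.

12.11%

β_Harlan = 0.02816 / 0.01519 = 1.8539
β_Dray = 0.03148 / 0.01519 = 2.0724
β_Paxton = 0.00334 / 0.01519 = 0.2199
β_Zeller = 0.01414 / 0.01519 = 0.9309
β_Arden = 0.01057 / 0.01519 = 0.6959
β_P = Σ w_i β_i = 0.23×1.8539 + 0.22×2.0724 + 0.09×0.2199 + 0.34×0.9309 + 0.12×0.6959 = 1.3021
E(R_P) = R_f + β_P × MRP = 5.70% + 1.3021 × 4.92% = 12.11%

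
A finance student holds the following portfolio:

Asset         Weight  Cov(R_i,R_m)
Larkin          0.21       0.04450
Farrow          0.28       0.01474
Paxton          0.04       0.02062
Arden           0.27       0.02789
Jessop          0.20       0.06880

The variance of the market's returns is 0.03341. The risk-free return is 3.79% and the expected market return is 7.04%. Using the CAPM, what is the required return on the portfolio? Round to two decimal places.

7.25%

β_Larkin = 0.04450 / 0.03341 = 1.3319
β_Farrow = 0.01474 / 0.03341 = 0.4412
β_Paxton = 0.02062 / 0.03341 = 0.6172
β_Arden = 0.02789 / 0.03341 = 0.8348
β_Jessop = 0.06880 / 0.03341 = 2.0593
β_P = Σ w_i β_i = 0.21×1.3319 + 0.28×0.4412 + 0.04×0.6172 + 0.27×0.8348 + 0.20×2.0593 = 1.0652
MRP = 7.04% − 3.79% = 3.25%
E(R_P) = R_f + β_P × MRP = 3.79% + 1.0652 × 3.25% = 7.25%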